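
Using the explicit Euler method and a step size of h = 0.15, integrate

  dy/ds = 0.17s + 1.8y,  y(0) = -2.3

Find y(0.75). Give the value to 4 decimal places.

Euler: y_{n+1} = y_n + h·f(s_n, y_n).
s=0.000000, y=-2.300000: f=-4.140000 → y ← -2.300000 + 0.15·(-4.140000) = -2.921000
s=0.150000, y=-2.921000: f=-5.232300 → y ← -2.921000 + 0.15·(-5.232300) = -3.705845
s=0.300000, y=-3.705845: f=-6.619521 → y ← -3.705845 + 0.15·(-6.619521) = -4.698773
s=0.450000, y=-4.698773: f=-8.381292 → y ← -4.698773 + 0.15·(-8.381292) = -5.955967
s=0.600000, y=-5.955967: f=-10.618740 → y ← -5.955967 + 0.15·(-10.618740) = -7.548778
y(0.75) ≈ -7.5488

-7.5488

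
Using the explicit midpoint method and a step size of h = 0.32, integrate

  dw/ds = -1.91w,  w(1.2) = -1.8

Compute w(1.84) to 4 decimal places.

Midpoint: k1 = f(s_n, w_n); k2 = f(s_n + h/2, w_n + (h/2)·k1); w_{n+1} = w_n + h·k2.
s=1.200000, w=-1.800000:
  k1 = f(1.200000, -1.800000) = 3.438000
  k2 = f(1.360000, -1.249920) = 2.387347
  w ← -1.800000 + 0.32·2.387347 = -1.036049
s=1.520000, w=-1.036049:
  k1 = f(1.520000, -1.036049) = 1.978853
  k2 = f(1.680000, -0.719432) = 1.374116
  w ← -1.036049 + 0.32·1.374116 = -0.596332
w(1.84) ≈ -0.5963

-0.5963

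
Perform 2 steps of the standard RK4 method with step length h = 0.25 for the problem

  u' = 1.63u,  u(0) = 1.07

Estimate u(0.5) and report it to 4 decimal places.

RK4: k1 = f(t_n, u_n); k2 = f(t_n + h/2, u_n + (h/2)·k1); k3 = f(t_n + h/2, u_n + (h/2)·k2); k4 = f(t_n + h, u_n + h·k3); u_{n+1} = u_n + (h/6)·(k1 + 2k2 + 2k3 + k4).
t=0.000000, u=1.070000:
  k1 = f(0.000000, 1.070000) = 1.744100
  k2 = f(0.125000, 1.288013) = 2.099460
  k3 = f(0.125000, 1.332433) = 2.171865
  k4 = f(0.250000, 1.612966) = 2.629135
  u ← 1.070000 + (0.25/6)·(k1 + 2k2 + 2k3 + k4) = 1.608162
t=0.250000, u=1.608162:
  k1 = f(0.250000, 1.608162) = 2.621304
  k2 = f(0.375000, 1.935825) = 3.155395
  k3 = f(0.375000, 2.002586) = 3.264216
  k4 = f(0.500000, 2.424216) = 3.951472
  u ← 1.608162 + (0.25/6)·(k1 + 2k2 + 2k3 + k4) = 2.416995
u(0.5) ≈ 2.4170

2.4170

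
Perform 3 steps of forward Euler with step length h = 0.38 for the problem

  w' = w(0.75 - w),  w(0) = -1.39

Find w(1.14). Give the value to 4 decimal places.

Euler: w_{n+1} = w_n + h·f(s_n, w_n).
s=0.000000, w=-1.390000: f=-2.974600 → w ← -1.390000 + 0.38·(-2.974600) = -2.520348
s=0.380000, w=-2.520348: f=-8.242415 → w ← -2.520348 + 0.38·(-8.242415) = -5.652466
s=0.760000, w=-5.652466: f=-36.189718 → w ← -5.652466 + 0.38·(-36.189718) = -19.404559
w(1.14) ≈ -19.4046

-19.4046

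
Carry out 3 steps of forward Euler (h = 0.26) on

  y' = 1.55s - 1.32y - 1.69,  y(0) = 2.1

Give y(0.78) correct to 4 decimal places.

-0.0442

Euler: y_{n+1} = y_n + h·f(s_n, y_n).
s=0.000000, y=2.100000: f=-4.462000 → y ← 2.100000 + 0.26·(-4.462000) = 0.939880
s=0.260000, y=0.939880: f=-2.527642 → y ← 0.939880 + 0.26·(-2.527642) = 0.282693
s=0.520000, y=0.282693: f=-1.257155 → y ← 0.282693 + 0.26·(-1.257155) = -0.044167
y(0.78) ≈ -0.0442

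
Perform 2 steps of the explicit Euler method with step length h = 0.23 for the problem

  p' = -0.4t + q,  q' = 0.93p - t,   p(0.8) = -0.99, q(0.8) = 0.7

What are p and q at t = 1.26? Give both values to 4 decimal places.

Euler on (p,q): p_{n+1} = p_n + h·p', q_{n+1} = q_n + h·q'.
0.800000: (-0.990000, 0.700000); f=(0.380000, -1.720700) → (-0.902600, 0.304239)
1.030000: (-0.902600, 0.304239); f=(-0.107761, -1.869418) → (-0.927385, -0.125727)
(p(1.26), q(1.26)) ≈ (-0.9274, -0.1257)

-0.9274, -0.1257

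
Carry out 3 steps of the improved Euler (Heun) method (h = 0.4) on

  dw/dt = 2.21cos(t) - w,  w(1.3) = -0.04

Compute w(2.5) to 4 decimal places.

-0.6691

Heun: k1 = f(t_n, w_n); k2 = f(t_n + h, w_n + h·k1); w_{n+1} = w_n + (h/2)·(k1 + k2).
t=1.300000, w=-0.040000:
  k1 = f(1.300000, -0.040000) = 0.631172
  k2 = f(1.700000, 0.212469) = -0.497215
  w ← -0.040000 + (0.4/2)·(0.631172 + (-0.497215)) = -0.013209
t=1.700000, w=-0.013209:
  k1 = f(1.700000, -0.013209) = -0.271538
  k2 = f(2.100000, -0.121824) = -0.993886
  w ← -0.013209 + (0.4/2)·(-0.271538 + (-0.993886)) = -0.266293
t=2.100000, w=-0.266293:
  k1 = f(2.100000, -0.266293) = -0.849417
  k2 = f(2.500000, -0.606060) = -1.164467
  w ← -0.266293 + (0.4/2)·(-0.849417 + (-1.164467)) = -0.669070
w(2.5) ≈ -0.6691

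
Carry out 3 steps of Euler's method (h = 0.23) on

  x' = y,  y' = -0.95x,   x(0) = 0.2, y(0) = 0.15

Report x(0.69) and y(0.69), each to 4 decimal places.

Euler on (x,y): x_{n+1} = x_n + h·x', y_{n+1} = y_n + h·y'.
0.000000: (0.200000, 0.150000); f=(0.150000, -0.190000) → (0.234500, 0.106300)
0.230000: (0.234500, 0.106300); f=(0.106300, -0.222775) → (0.258949, 0.055062)
0.460000: (0.258949, 0.055062); f=(0.055062, -0.246002) → (0.271613, -0.001519)
(x(0.69), y(0.69)) ≈ (0.2716, -0.0015)

0.2716, -0.0015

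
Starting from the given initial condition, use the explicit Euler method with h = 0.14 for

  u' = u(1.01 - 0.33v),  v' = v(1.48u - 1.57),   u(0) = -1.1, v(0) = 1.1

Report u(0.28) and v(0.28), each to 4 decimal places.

Euler on (u,v): u_{n+1} = u_n + h·u', v_{n+1} = v_n + h·v'.
0.000000: (-1.100000, 1.100000); f=(-0.711700, -3.517800) → (-1.199638, 0.607508)
0.140000: (-1.199638, 0.607508); f=(-0.971134, -2.032396) → (-1.335597, 0.322973)
(u(0.28), v(0.28)) ≈ (-1.3356, 0.3230)

-1.3356, 0.3230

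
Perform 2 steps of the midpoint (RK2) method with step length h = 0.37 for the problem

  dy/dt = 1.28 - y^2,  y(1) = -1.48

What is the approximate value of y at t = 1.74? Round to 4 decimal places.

Midpoint: k1 = f(t_n, y_n); k2 = f(t_n + h/2, y_n + (h/2)·k1); y_{n+1} = y_n + h·k2.
t=1.000000, y=-1.480000:
  k1 = f(1.000000, -1.480000) = -0.910400
  k2 = f(1.185000, -1.648424) = -1.437302
  y ← -1.480000 + 0.37·(-1.437302) = -2.011802
t=1.370000, y=-2.011802:
  k1 = f(1.370000, -2.011802) = -2.767346
  k2 = f(1.555000, -2.523761) = -5.089368
  y ← -2.011802 + 0.37·(-5.089368) = -3.894868
y(1.74) ≈ -3.8949

-3.8949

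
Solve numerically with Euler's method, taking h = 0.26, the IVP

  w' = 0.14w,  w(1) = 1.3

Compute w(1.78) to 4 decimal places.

Euler: w_{n+1} = w_n + h·f(x_n, w_n).
x=1.000000, w=1.300000: f=0.182000 → w ← 1.300000 + 0.26·0.182000 = 1.347320
x=1.260000, w=1.347320: f=0.188625 → w ← 1.347320 + 0.26·0.188625 = 1.396362
x=1.520000, w=1.396362: f=0.195491 → w ← 1.396362 + 0.26·0.195491 = 1.447190
w(1.78) ≈ 1.4472

1.4472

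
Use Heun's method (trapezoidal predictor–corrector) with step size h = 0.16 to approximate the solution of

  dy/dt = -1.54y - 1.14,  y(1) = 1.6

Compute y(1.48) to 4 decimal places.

Heun: k1 = f(t_n, y_n); k2 = f(t_n + h, y_n + h·k1); y_{n+1} = y_n + (h/2)·(k1 + k2).
t=1.000000, y=1.600000:
  k1 = f(1.000000, 1.600000) = -3.604000
  k2 = f(1.160000, 1.023360) = -2.715974
  y ← 1.600000 + (0.16/2)·(-3.604000 + (-2.715974)) = 1.094402
t=1.160000, y=1.094402:
  k1 = f(1.160000, 1.094402) = -2.825379
  k2 = f(1.320000, 0.642341) = -2.129206
  y ← 1.094402 + (0.16/2)·(-2.825379 + (-2.129206)) = 0.698035
t=1.320000, y=0.698035:
  k1 = f(1.320000, 0.698035) = -2.214974
  k2 = f(1.480000, 0.343639) = -1.669205
  y ← 0.698035 + (0.16/2)·(-2.214974 + (-1.669205)) = 0.387301
y(1.48) ≈ 0.3873

0.3873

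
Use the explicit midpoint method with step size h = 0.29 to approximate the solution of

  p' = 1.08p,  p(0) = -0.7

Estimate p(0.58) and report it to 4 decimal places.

-1.2990

Midpoint: k1 = f(t_n, p_n); k2 = f(t_n + h/2, p_n + (h/2)·k1); p_{n+1} = p_n + h·k2.
t=0.000000, p=-0.700000:
  k1 = f(0.000000, -0.700000) = -0.756000
  k2 = f(0.145000, -0.809620) = -0.874390
  p ← -0.700000 + 0.29·(-0.874390) = -0.953573
t=0.290000, p=-0.953573:
  k1 = f(0.290000, -0.953573) = -1.029859
  k2 = f(0.435000, -1.102903) = -1.191135
  p ← -0.953573 + 0.29·(-1.191135) = -1.299002
p(0.58) ≈ -1.2990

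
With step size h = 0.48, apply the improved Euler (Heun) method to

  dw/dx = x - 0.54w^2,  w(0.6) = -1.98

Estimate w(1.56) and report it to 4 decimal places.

Heun: k1 = f(x_n, w_n); k2 = f(x_n + h, w_n + h·k1); w_{n+1} = w_n + (h/2)·(k1 + k2).
x=0.600000, w=-1.980000:
  k1 = f(0.600000, -1.980000) = -1.517016
  k2 = f(1.080000, -2.708168) = -2.880453
  w ← -1.980000 + (0.48/2)·(-1.517016 + (-2.880453)) = -3.035393
x=1.080000, w=-3.035393:
  k1 = f(1.080000, -3.035393) = -3.895348
  k2 = f(1.560000, -4.905160) = -11.432720
  w ← -3.035393 + (0.48/2)·(-3.895348 + (-11.432720)) = -6.714129
w(1.56) ≈ -6.7141

-6.7141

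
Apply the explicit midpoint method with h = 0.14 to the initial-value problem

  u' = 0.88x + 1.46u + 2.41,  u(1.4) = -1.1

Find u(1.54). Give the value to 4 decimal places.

Midpoint: k1 = f(x_n, u_n); k2 = f(x_n + h/2, u_n + (h/2)·k1); u_{n+1} = u_n + h·k2.
x=1.400000, u=-1.100000:
  k1 = f(1.400000, -1.100000) = 2.036000
  k2 = f(1.470000, -0.957480) = 2.305679
  u ← -1.100000 + 0.14·2.305679 = -0.777205
u(1.54) ≈ -0.7772

-0.7772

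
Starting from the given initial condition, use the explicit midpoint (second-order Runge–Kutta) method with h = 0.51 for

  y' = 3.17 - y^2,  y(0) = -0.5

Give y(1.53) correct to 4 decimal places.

1.5318

Midpoint: k1 = f(x_n, y_n); k2 = f(x_n + h/2, y_n + (h/2)·k1); y_{n+1} = y_n + h·k2.
x=0.000000, y=-0.500000:
  k1 = f(0.000000, -0.500000) = 2.920000
  k2 = f(0.255000, 0.244600) = 3.110171
  y ← -0.500000 + 0.51·3.110171 = 1.086187
x=0.510000, y=1.086187:
  k1 = f(0.510000, 1.086187) = 1.990198
  k2 = f(0.765000, 1.593687) = 0.630160
  y ← 1.086187 + 0.51·0.630160 = 1.407569
x=1.020000, y=1.407569:
  k1 = f(1.020000, 1.407569) = 1.188750
  k2 = f(1.275000, 1.710700) = 0.243505
  y ← 1.407569 + 0.51·0.243505 = 1.531756
y(1.53) ≈ 1.5318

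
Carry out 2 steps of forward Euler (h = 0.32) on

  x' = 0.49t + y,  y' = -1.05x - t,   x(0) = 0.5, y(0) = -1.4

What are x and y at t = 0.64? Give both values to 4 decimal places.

Euler on (x,y): x_{n+1} = x_n + h·x', y_{n+1} = y_n + h·y'.
0.000000: (0.500000, -1.400000); f=(-1.400000, -0.525000) → (0.052000, -1.568000)
0.320000: (0.052000, -1.568000); f=(-1.411200, -0.374600) → (-0.399584, -1.687872)
(x(0.64), y(0.64)) ≈ (-0.3996, -1.6879)

-0.3996, -1.6879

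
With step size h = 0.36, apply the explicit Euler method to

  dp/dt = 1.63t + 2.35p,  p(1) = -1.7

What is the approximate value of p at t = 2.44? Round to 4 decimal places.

Euler: p_{n+1} = p_n + h·f(t_n, p_n).
t=1.000000, p=-1.700000: f=-2.365000 → p ← -1.700000 + 0.36·(-2.365000) = -2.551400
t=1.360000, p=-2.551400: f=-3.778990 → p ← -2.551400 + 0.36·(-3.778990) = -3.911836
t=1.720000, p=-3.911836: f=-6.389216 → p ← -3.911836 + 0.36·(-6.389216) = -6.211954
t=2.080000, p=-6.211954: f=-11.207692 → p ← -6.211954 + 0.36·(-11.207692) = -10.246723
p(2.44) ≈ -10.2467

-10.2467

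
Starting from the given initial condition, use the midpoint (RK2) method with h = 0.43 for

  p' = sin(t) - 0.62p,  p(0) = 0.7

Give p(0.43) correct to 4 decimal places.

Midpoint: k1 = f(t_n, p_n); k2 = f(t_n + h/2, p_n + (h/2)·k1); p_{n+1} = p_n + h·k2.
t=0.000000, p=0.700000:
  k1 = f(0.000000, 0.700000) = -0.434000
  k2 = f(0.215000, 0.606690) = -0.162800
  p ← 0.700000 + 0.43·(-0.162800) = 0.629996
p(0.43) ≈ 0.6300

0.6300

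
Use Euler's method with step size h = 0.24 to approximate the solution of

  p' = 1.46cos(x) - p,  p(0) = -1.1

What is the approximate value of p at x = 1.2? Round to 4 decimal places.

0.5681

Euler: p_{n+1} = p_n + h·f(x_n, p_n).
x=0.000000, p=-1.100000: f=2.560000 → p ← -1.100000 + 0.24·2.560000 = -0.485600
x=0.240000, p=-0.485600: f=1.903753 → p ← -0.485600 + 0.24·1.903753 = -0.028699
x=0.480000, p=-0.028699: f=1.323712 → p ← -0.028699 + 0.24·1.323712 = 0.288992
x=0.720000, p=0.288992: f=0.808645 → p ← 0.288992 + 0.24·0.808645 = 0.483066
x=0.960000, p=0.483066: f=0.354273 → p ← 0.483066 + 0.24·0.354273 = 0.568092
p(1.2) ≈ 0.5681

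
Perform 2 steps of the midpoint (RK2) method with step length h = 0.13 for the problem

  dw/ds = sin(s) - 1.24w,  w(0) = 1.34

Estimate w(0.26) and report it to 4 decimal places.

Midpoint: k1 = f(s_n, w_n); k2 = f(s_n + h/2, w_n + (h/2)·k1); w_{n+1} = w_n + h·k2.
s=0.000000, w=1.340000:
  k1 = f(0.000000, 1.340000) = -1.661600
  k2 = f(0.065000, 1.231996) = -1.462721
  w ← 1.340000 + 0.13·(-1.462721) = 1.149846
s=0.130000, w=1.149846:
  k1 = f(0.130000, 1.149846) = -1.296175
  k2 = f(0.195000, 1.065595) = -1.127571
  w ← 1.149846 + 0.13·(-1.127571) = 1.003262
w(0.26) ≈ 1.0033

1.0033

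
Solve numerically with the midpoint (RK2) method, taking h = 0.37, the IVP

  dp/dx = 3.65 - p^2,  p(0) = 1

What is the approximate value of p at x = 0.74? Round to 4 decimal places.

Midpoint: k1 = f(x_n, p_n); k2 = f(x_n + h/2, p_n + (h/2)·k1); p_{n+1} = p_n + h·k2.
x=0.000000, p=1.000000:
  k1 = f(0.000000, 1.000000) = 2.650000
  k2 = f(0.185000, 1.490250) = 1.429155
  p ← 1.000000 + 0.37·1.429155 = 1.528787
x=0.370000, p=1.528787:
  k1 = f(0.370000, 1.528787) = 1.312809
  k2 = f(0.555000, 1.771657) = 0.511231
  p ← 1.528787 + 0.37·0.511231 = 1.717943
p(0.74) ≈ 1.7179

1.7179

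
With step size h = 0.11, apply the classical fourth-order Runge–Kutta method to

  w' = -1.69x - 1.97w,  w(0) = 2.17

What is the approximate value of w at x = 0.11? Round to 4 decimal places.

RK4: k1 = f(x_n, w_n); k2 = f(x_n + h/2, w_n + (h/2)·k1); k3 = f(x_n + h/2, w_n + (h/2)·k2); k4 = f(x_n + h, w_n + h·k3); w_{n+1} = w_n + (h/6)·(k1 + 2k2 + 2k3 + k4).
x=0.000000, w=2.170000:
  k1 = f(0.000000, 2.170000) = -4.274900
  k2 = f(0.055000, 1.934881) = -3.904665
  k3 = f(0.055000, 1.955243) = -3.944780
  k4 = f(0.110000, 1.736074) = -3.605966
  w ← 2.170000 + (0.11/6)·(k1 + 2k2 + 2k3 + k4) = 1.737704
w(0.11) ≈ 1.7377

1.7377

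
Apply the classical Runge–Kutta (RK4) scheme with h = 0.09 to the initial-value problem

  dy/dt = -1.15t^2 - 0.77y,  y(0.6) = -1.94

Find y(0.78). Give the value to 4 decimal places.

-1.7820

RK4: k1 = f(t_n, y_n); k2 = f(t_n + h/2, y_n + (h/2)·k1); k3 = f(t_n + h/2, y_n + (h/2)·k2); k4 = f(t_n + h, y_n + h·k3); y_{n+1} = y_n + (h/6)·(k1 + 2k2 + 2k3 + k4).
t=0.600000, y=-1.940000:
  k1 = f(0.600000, -1.940000) = 1.079800
  k2 = f(0.645000, -1.891409) = 0.977956
  k3 = f(0.645000, -1.895992) = 0.981485
  k4 = f(0.690000, -1.851666) = 0.878268
  y ← -1.940000 + (0.09/6)·(k1 + 2k2 + 2k3 + k4) = -1.851846
t=0.690000, y=-1.851846:
  k1 = f(0.690000, -1.851846) = 0.878406
  k2 = f(0.735000, -1.812317) = 0.774226
  k3 = f(0.735000, -1.817006) = 0.777836
  k4 = f(0.780000, -1.781841) = 0.672357
  y ← -1.851846 + (0.09/6)·(k1 + 2k2 + 2k3 + k4) = -1.782022
y(0.78) ≈ -1.7820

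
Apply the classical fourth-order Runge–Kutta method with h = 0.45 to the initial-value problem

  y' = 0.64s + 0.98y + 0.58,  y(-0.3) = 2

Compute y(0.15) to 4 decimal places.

3.4030

RK4: k1 = f(s_n, y_n); k2 = f(s_n + h/2, y_n + (h/2)·k1); k3 = f(s_n + h/2, y_n + (h/2)·k2); k4 = f(s_n + h, y_n + h·k3); y_{n+1} = y_n + (h/6)·(k1 + 2k2 + 2k3 + k4).
s=-0.300000, y=2.000000:
  k1 = f(-0.300000, 2.000000) = 2.348000
  k2 = f(-0.075000, 2.528300) = 3.009734
  k3 = f(-0.075000, 2.677190) = 3.155646
  k4 = f(0.150000, 3.420041) = 4.027640
  y ← 2.000000 + (0.45/6)·(k1 + 2k2 + 2k3 + k4) = 3.402980
y(0.15) ≈ 3.4030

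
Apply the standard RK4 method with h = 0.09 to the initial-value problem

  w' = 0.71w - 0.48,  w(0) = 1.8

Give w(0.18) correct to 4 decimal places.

RK4: k1 = f(x_n, w_n); k2 = f(x_n + h/2, w_n + (h/2)·k1); k3 = f(x_n + h/2, w_n + (h/2)·k2); k4 = f(x_n + h, w_n + h·k3); w_{n+1} = w_n + (h/6)·(k1 + 2k2 + 2k3 + k4).
x=0.000000, w=1.800000:
  k1 = f(0.000000, 1.800000) = 0.798000
  k2 = f(0.045000, 1.835910) = 0.823496
  k3 = f(0.045000, 1.837057) = 0.824311
  k4 = f(0.090000, 1.874188) = 0.850673
  w ← 1.800000 + (0.09/6)·(k1 + 2k2 + 2k3 + k4) = 1.874164
x=0.090000, w=1.874164:
  k1 = f(0.090000, 1.874164) = 0.850657
  k2 = f(0.135000, 1.912444) = 0.877835
  k3 = f(0.135000, 1.913667) = 0.878703
  k4 = f(0.180000, 1.953248) = 0.906806
  w ← 1.874164 + (0.09/6)·(k1 + 2k2 + 2k3 + k4) = 1.953222
w(0.18) ≈ 1.9532

1.9532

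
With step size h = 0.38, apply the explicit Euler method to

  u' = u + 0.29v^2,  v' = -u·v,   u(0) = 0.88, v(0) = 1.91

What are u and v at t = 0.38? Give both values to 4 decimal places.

Euler on (u,v): u_{n+1} = u_n + h·u', v_{n+1} = v_n + h·v'.
0.000000: (0.880000, 1.910000); f=(1.937949, -1.680800) → (1.616421, 1.271296)
(u(0.38), v(0.38)) ≈ (1.6164, 1.2713)

1.6164, 1.2713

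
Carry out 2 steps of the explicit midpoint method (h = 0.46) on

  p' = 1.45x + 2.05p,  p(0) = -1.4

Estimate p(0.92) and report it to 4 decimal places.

-7.0099

Midpoint: k1 = f(x_n, p_n); k2 = f(x_n + h/2, p_n + (h/2)·k1); p_{n+1} = p_n + h·k2.
x=0.000000, p=-1.400000:
  k1 = f(0.000000, -1.400000) = -2.870000
  k2 = f(0.230000, -2.060100) = -3.889705
  p ← -1.400000 + 0.46·(-3.889705) = -3.189264
x=0.460000, p=-3.189264:
  k1 = f(0.460000, -3.189264) = -5.870992
  k2 = f(0.690000, -4.539592) = -8.305664
  p ← -3.189264 + 0.46·(-8.305664) = -7.009870
p(0.92) ≈ -7.0099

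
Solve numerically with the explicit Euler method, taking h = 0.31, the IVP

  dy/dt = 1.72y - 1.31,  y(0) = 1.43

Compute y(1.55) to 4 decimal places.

Euler: y_{n+1} = y_n + h·f(t_n, y_n).
t=0.000000, y=1.430000: f=1.149600 → y ← 1.430000 + 0.31·1.149600 = 1.786376
t=0.310000, y=1.786376: f=1.762567 → y ← 1.786376 + 0.31·1.762567 = 2.332772
t=0.620000, y=2.332772: f=2.702367 → y ← 2.332772 + 0.31·2.702367 = 3.170506
t=0.930000, y=3.170506: f=4.143270 → y ← 3.170506 + 0.31·4.143270 = 4.454919
t=1.240000, y=4.454919: f=6.352461 → y ← 4.454919 + 0.31·6.352461 = 6.424182
y(1.55) ≈ 6.4242

6.4242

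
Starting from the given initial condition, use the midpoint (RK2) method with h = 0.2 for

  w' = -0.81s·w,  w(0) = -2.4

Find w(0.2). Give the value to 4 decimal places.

Midpoint: k1 = f(s_n, w_n); k2 = f(s_n + h/2, w_n + (h/2)·k1); w_{n+1} = w_n + h·k2.
s=0.000000, w=-2.400000:
  k1 = f(0.000000, -2.400000) = 0.000000
  k2 = f(0.100000, -2.400000) = 0.194400
  w ← -2.400000 + 0.2·0.194400 = -2.361120
w(0.2) ≈ -2.3611

-2.3611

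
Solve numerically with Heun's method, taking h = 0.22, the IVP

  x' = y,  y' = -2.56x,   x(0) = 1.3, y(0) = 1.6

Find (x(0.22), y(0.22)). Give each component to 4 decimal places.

1.5715, 0.7687

Heun on (x,y): k1 = f(t_n, state_n); k2 = f(t_n + h, state_n + h·k1); state_{n+1} = state_n + (h/2)·(k1 + k2).
0.000000: (1.300000, 1.600000)
  k1 = (1.600000, -3.328000)
  predictor → (1.652000, 0.867840)
  k2 = (0.867840, -4.229120)
  → (1.571462, 0.768717)
(x(0.22), y(0.22)) ≈ (1.5715, 0.7687)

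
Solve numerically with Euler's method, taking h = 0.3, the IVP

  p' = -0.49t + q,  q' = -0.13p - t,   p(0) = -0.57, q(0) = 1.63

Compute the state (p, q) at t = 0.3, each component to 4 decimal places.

-0.0810, 1.6522

Euler on (p,q): p_{n+1} = p_n + h·p', q_{n+1} = q_n + h·q'.
0.000000: (-0.570000, 1.630000); f=(1.630000, 0.074100) → (-0.081000, 1.652230)
(p(0.3), q(0.3)) ≈ (-0.0810, 1.6522)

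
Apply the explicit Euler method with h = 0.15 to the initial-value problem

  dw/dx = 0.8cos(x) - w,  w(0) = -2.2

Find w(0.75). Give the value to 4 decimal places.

-0.5669

Euler: w_{n+1} = w_n + h·f(x_n, w_n).
x=0.000000, w=-2.200000: f=3.000000 → w ← -2.200000 + 0.15·3.000000 = -1.750000
x=0.150000, w=-1.750000: f=2.541017 → w ← -1.750000 + 0.15·2.541017 = -1.368847
x=0.300000, w=-1.368847: f=2.133117 → w ← -1.368847 + 0.15·2.133117 = -1.048880
x=0.450000, w=-1.048880: f=1.769238 → w ← -1.048880 + 0.15·1.769238 = -0.783494
x=0.600000, w=-0.783494: f=1.443763 → w ← -0.783494 + 0.15·1.443763 = -0.566930
w(0.75) ≈ -0.5669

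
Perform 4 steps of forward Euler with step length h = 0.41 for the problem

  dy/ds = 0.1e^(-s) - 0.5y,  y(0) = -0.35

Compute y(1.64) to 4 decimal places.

Euler: y_{n+1} = y_n + h·f(s_n, y_n).
s=0.000000, y=-0.350000: f=0.275000 → y ← -0.350000 + 0.41·0.275000 = -0.237250
s=0.410000, y=-0.237250: f=0.184990 → y ← -0.237250 + 0.41·0.184990 = -0.161404
s=0.820000, y=-0.161404: f=0.124745 → y ← -0.161404 + 0.41·0.124745 = -0.110259
s=1.230000, y=-0.110259: f=0.084359 → y ← -0.110259 + 0.41·0.084359 = -0.075672
y(1.64) ≈ -0.0757

-0.0757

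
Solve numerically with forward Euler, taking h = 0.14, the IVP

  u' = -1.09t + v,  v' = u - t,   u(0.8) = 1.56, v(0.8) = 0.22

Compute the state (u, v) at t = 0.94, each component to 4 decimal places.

Euler on (u,v): u_{n+1} = u_n + h·u', v_{n+1} = v_n + h·v'.
0.800000: (1.560000, 0.220000); f=(-0.652000, 0.760000) → (1.468720, 0.326400)
(u(0.94), v(0.94)) ≈ (1.4687, 0.3264)

1.4687, 0.3264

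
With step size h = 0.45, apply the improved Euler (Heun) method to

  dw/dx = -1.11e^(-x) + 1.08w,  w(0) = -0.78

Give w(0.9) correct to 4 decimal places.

Heun: k1 = f(x_n, w_n); k2 = f(x_n + h, w_n + h·k1); w_{n+1} = w_n + (h/2)·(k1 + k2).
x=0.000000, w=-0.780000:
  k1 = f(0.000000, -0.780000) = -1.952400
  k2 = f(0.450000, -1.658580) = -2.499034
  w ← -0.780000 + (0.45/2)·(-1.952400 + (-2.499034)) = -1.781573
x=0.450000, w=-1.781573:
  k1 = f(0.450000, -1.781573) = -2.631866
  k2 = f(0.900000, -2.965912) = -3.654477
  w ← -1.781573 + (0.45/2)·(-2.631866 + (-3.654477)) = -3.196000
w(0.9) ≈ -3.1960

-3.1960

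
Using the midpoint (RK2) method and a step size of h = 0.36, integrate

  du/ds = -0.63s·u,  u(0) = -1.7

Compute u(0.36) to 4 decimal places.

Midpoint: k1 = f(s_n, u_n); k2 = f(s_n + h/2, u_n + (h/2)·k1); u_{n+1} = u_n + h·k2.
s=0.000000, u=-1.700000:
  k1 = f(0.000000, -1.700000) = 0.000000
  k2 = f(0.180000, -1.700000) = 0.192780
  u ← -1.700000 + 0.36·0.192780 = -1.630599
u(0.36) ≈ -1.6306

-1.6306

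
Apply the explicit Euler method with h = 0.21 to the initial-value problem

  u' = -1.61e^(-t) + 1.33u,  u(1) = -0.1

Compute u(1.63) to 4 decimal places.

Euler: u_{n+1} = u_n + h·f(t_n, u_n).
t=1.000000, u=-0.100000: f=-0.725286 → u ← -0.100000 + 0.21·(-0.725286) = -0.252310
t=1.210000, u=-0.252310: f=-0.815670 → u ← -0.252310 + 0.21·(-0.815670) = -0.423601
t=1.420000, u=-0.423601: f=-0.952549 → u ← -0.423601 + 0.21·(-0.952549) = -0.623636
u(1.63) ≈ -0.6236

-0.6236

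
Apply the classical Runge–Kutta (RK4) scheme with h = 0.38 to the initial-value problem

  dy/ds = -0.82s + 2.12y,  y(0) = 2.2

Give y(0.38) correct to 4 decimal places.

RK4: k1 = f(s_n, y_n); k2 = f(s_n + h/2, y_n + (h/2)·k1); k3 = f(s_n + h/2, y_n + (h/2)·k2); k4 = f(s_n + h, y_n + h·k3); y_{n+1} = y_n + (h/6)·(k1 + 2k2 + 2k3 + k4).
s=0.000000, y=2.200000:
  k1 = f(0.000000, 2.200000) = 4.664000
  k2 = f(0.190000, 3.086160) = 6.386859
  k3 = f(0.190000, 3.413503) = 7.080827
  k4 = f(0.380000, 4.890714) = 10.056714
  y ← 2.200000 + (0.38/6)·(k1 + 2k2 + 2k3 + k4) = 4.838219
y(0.38) ≈ 4.8382

4.8382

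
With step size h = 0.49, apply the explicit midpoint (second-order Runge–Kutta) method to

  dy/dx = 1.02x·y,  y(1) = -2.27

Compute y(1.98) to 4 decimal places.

Midpoint: k1 = f(x_n, y_n); k2 = f(x_n + h/2, y_n + (h/2)·k1); y_{n+1} = y_n + h·k2.
x=1.000000, y=-2.270000:
  k1 = f(1.000000, -2.270000) = -2.315400
  k2 = f(1.245000, -2.837273) = -3.603053
  y ← -2.270000 + 0.49·(-3.603053) = -4.035496
x=1.490000, y=-4.035496:
  k1 = f(1.490000, -4.035496) = -6.133147
  k2 = f(1.735000, -5.538117) = -9.800806
  y ← -4.035496 + 0.49·(-9.800806) = -8.837891
y(1.98) ≈ -8.8379

-8.8379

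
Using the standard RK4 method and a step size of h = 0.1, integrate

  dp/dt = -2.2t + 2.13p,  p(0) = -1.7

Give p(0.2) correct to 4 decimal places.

RK4: k1 = f(t_n, p_n); k2 = f(t_n + h/2, p_n + (h/2)·k1); k3 = f(t_n + h/2, p_n + (h/2)·k2); k4 = f(t_n + h, p_n + h·k3); p_{n+1} = p_n + (h/6)·(k1 + 2k2 + 2k3 + k4).
t=0.000000, p=-1.700000:
  k1 = f(0.000000, -1.700000) = -3.621000
  k2 = f(0.050000, -1.881050) = -4.116637
  k3 = f(0.050000, -1.905832) = -4.169422
  k4 = f(0.100000, -2.116942) = -4.729087
  p ← -1.700000 + (0.1/6)·(k1 + 2k2 + 2k3 + k4) = -2.115370
t=0.100000, p=-2.115370:
  k1 = f(0.100000, -2.115370) = -4.725738
  k2 = f(0.150000, -2.351657) = -5.339029
  k3 = f(0.150000, -2.382322) = -5.404345
  k4 = f(0.200000, -2.655805) = -6.096864
  p ← -2.115370 + (0.1/6)·(k1 + 2k2 + 2k3 + k4) = -2.653859
p(0.2) ≈ -2.6539

-2.6539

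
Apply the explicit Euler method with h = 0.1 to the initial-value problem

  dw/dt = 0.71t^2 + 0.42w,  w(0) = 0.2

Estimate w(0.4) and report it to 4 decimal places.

0.2459

Euler: w_{n+1} = w_n + h·f(t_n, w_n).
t=0.000000, w=0.200000: f=0.084000 → w ← 0.200000 + 0.1·0.084000 = 0.208400
t=0.100000, w=0.208400: f=0.094628 → w ← 0.208400 + 0.1·0.094628 = 0.217863
t=0.200000, w=0.217863: f=0.119902 → w ← 0.217863 + 0.1·0.119902 = 0.229853
t=0.300000, w=0.229853: f=0.160438 → w ← 0.229853 + 0.1·0.160438 = 0.245897
w(0.4) ≈ 0.2459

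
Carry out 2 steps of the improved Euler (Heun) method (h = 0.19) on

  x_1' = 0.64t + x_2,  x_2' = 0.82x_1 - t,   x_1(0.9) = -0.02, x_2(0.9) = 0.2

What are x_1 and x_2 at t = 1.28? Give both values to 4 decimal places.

0.2524, -0.1761

Heun on (x_1,x_2): k1 = f(t_n, state_n); k2 = f(t_n + h, state_n + h·k1); state_{n+1} = state_n + (h/2)·(k1 + k2).
0.900000: (-0.020000, 0.200000)
  k1 = (0.776000, -0.916400)
  predictor → (0.127440, 0.025884)
  k2 = (0.723484, -0.985499)
  → (0.122451, 0.019320)
1.090000: (0.122451, 0.019320)
  k1 = (0.716920, -0.989590)
  predictor → (0.258666, -0.168703)
  k2 = (0.650497, -1.067894)
  → (0.252356, -0.176141)
(x_1(1.28), x_2(1.28)) ≈ (0.2524, -0.1761)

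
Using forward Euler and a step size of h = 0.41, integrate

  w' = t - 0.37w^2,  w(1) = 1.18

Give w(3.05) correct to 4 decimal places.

2.5813

Euler: w_{n+1} = w_n + h·f(t_n, w_n).
t=1.000000, w=1.180000: f=0.484812 → w ← 1.180000 + 0.41·0.484812 = 1.378773
t=1.410000, w=1.378773: f=0.706625 → w ← 1.378773 + 0.41·0.706625 = 1.668489
t=1.820000, w=1.668489: f=0.789973 → w ← 1.668489 + 0.41·0.789973 = 1.992378
t=2.230000, w=1.992378: f=0.761259 → w ← 1.992378 + 0.41·0.761259 = 2.304494
t=2.640000, w=2.304494: f=0.675043 → w ← 2.304494 + 0.41·0.675043 = 2.581262
w(3.05) ≈ 2.5813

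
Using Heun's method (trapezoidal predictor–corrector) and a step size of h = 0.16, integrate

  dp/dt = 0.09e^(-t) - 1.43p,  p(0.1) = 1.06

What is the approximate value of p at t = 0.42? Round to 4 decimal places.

0.6914

Heun: k1 = f(t_n, p_n); k2 = f(t_n + h, p_n + h·k1); p_{n+1} = p_n + (h/2)·(k1 + k2).
t=0.100000, p=1.060000:
  k1 = f(0.100000, 1.060000) = -1.434365
  k2 = f(0.260000, 0.830502) = -1.118223
  p ← 1.060000 + (0.16/2)·(-1.434365 + (-1.118223)) = 0.855793
t=0.260000, p=0.855793:
  k1 = f(0.260000, 0.855793) = -1.154389
  k2 = f(0.420000, 0.671091) = -0.900526
  p ← 0.855793 + (0.16/2)·(-1.154389 + (-0.900526)) = 0.691400
p(0.42) ≈ 0.6914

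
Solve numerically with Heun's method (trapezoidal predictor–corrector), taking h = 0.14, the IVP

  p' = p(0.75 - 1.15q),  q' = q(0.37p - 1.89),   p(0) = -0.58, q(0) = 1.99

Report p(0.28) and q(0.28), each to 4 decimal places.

Heun on (p,q): k1 = f(t_n, state_n); k2 = f(t_n + h, state_n + h·k1); state_{n+1} = state_n + (h/2)·(k1 + k2).
0.000000: (-0.580000, 1.990000)
  k1 = (0.892330, -4.188154)
  predictor → (-0.455074, 1.403658)
  k2 = (0.393278, -2.889259)
  → (-0.490007, 1.494581)
0.140000: (-0.490007, 1.494581)
  k1 = (0.474704, -3.095730)
  predictor → (-0.423549, 1.061179)
  k2 = (0.199219, -2.171929)
  → (-0.442833, 1.125845)
(p(0.28), q(0.28)) ≈ (-0.4428, 1.1258)

-0.4428, 1.1258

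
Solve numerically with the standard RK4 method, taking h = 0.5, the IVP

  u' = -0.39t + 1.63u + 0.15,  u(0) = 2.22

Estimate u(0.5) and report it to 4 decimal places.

RK4: k1 = f(t_n, u_n); k2 = f(t_n + h/2, u_n + (h/2)·k1); k3 = f(t_n + h/2, u_n + (h/2)·k2); k4 = f(t_n + h, u_n + h·k3); u_{n+1} = u_n + (h/6)·(k1 + 2k2 + 2k3 + k4).
t=0.000000, u=2.220000:
  k1 = f(0.000000, 2.220000) = 3.768600
  k2 = f(0.250000, 3.162150) = 5.206805
  k3 = f(0.250000, 3.521701) = 5.792873
  k4 = f(0.500000, 5.116436) = 8.294791
  u ← 2.220000 + (0.5/6)·(k1 + 2k2 + 2k3 + k4) = 5.058562
u(0.5) ≈ 5.0586

5.0586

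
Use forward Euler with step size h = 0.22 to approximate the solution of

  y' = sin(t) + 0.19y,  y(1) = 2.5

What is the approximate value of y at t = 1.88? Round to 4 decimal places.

3.8249

Euler: y_{n+1} = y_n + h·f(t_n, y_n).
t=1.000000, y=2.500000: f=1.316471 → y ← 2.500000 + 0.22·1.316471 = 2.789624
t=1.220000, y=2.789624: f=1.469128 → y ← 2.789624 + 0.22·1.469128 = 3.112832
t=1.440000, y=3.112832: f=1.582896 → y ← 3.112832 + 0.22·1.582896 = 3.461069
t=1.660000, y=3.461069: f=1.653627 → y ← 3.461069 + 0.22·1.653627 = 3.824867
y(1.88) ≈ 3.8249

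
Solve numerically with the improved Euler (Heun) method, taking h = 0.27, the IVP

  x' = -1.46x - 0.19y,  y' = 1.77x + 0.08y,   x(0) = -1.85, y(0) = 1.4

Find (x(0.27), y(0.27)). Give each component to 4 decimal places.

Heun on (x,y): k1 = f(t_n, state_n); k2 = f(t_n + h, state_n + h·k1); state_{n+1} = state_n + (h/2)·(k1 + k2).
0.000000: (-1.850000, 1.400000)
  k1 = (2.435000, -3.162500)
  predictor → (-1.192550, 0.546125)
  k2 = (1.637359, -2.067124)
  → (-1.300232, 0.694001)
(x(0.27), y(0.27)) ≈ (-1.3002, 0.6940)

-1.3002, 0.6940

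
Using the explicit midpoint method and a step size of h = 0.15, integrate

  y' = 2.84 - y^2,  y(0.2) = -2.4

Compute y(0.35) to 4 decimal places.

Midpoint: k1 = f(x_n, y_n); k2 = f(x_n + h/2, y_n + (h/2)·k1); y_{n+1} = y_n + h·k2.
x=0.200000, y=-2.400000:
  k1 = f(0.200000, -2.400000) = -2.920000
  k2 = f(0.275000, -2.619000) = -4.019161
  y ← -2.400000 + 0.15·(-4.019161) = -3.002874
y(0.35) ≈ -3.0029

-3.0029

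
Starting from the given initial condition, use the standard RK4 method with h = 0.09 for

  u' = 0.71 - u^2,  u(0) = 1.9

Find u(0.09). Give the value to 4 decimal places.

1.6775

RK4: k1 = f(x_n, u_n); k2 = f(x_n + h/2, u_n + (h/2)·k1); k3 = f(x_n + h/2, u_n + (h/2)·k2); k4 = f(x_n + h, u_n + h·k3); u_{n+1} = u_n + (h/6)·(k1 + 2k2 + 2k3 + k4).
x=0.000000, u=1.900000:
  k1 = f(0.000000, 1.900000) = -2.900000
  k2 = f(0.045000, 1.769500) = -2.421130
  k3 = f(0.045000, 1.791049) = -2.497857
  k4 = f(0.090000, 1.675193) = -2.096271
  u ← 1.900000 + (0.09/6)·(k1 + 2k2 + 2k3 + k4) = 1.677486
u(0.09) ≈ 1.6775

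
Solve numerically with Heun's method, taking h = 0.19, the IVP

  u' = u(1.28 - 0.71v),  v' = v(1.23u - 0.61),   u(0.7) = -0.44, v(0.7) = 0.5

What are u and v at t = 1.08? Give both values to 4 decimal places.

Heun on (u,v): k1 = f(t_n, state_n); k2 = f(t_n + h, state_n + h·k1); state_{n+1} = state_n + (h/2)·(k1 + k2).
0.700000: (-0.440000, 0.500000)
  k1 = (-0.407000, -0.575600)
  predictor → (-0.517330, 0.390636)
  k2 = (-0.518700, -0.486856)
  → (-0.527942, 0.399067)
0.890000: (-0.527942, 0.399067)
  k1 = (-0.526180, -0.502572)
  predictor → (-0.627916, 0.303578)
  k2 = (-0.668391, -0.419647)
  → (-0.641426, 0.311456)
(u(1.08), v(1.08)) ≈ (-0.6414, 0.3115)

-0.6414, 0.3115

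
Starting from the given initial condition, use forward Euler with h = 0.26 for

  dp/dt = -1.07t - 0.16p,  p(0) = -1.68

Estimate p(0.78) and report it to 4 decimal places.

-1.6929

Euler: p_{n+1} = p_n + h·f(t_n, p_n).
t=0.000000, p=-1.680000: f=0.268800 → p ← -1.680000 + 0.26·0.268800 = -1.610112
t=0.260000, p=-1.610112: f=-0.020582 → p ← -1.610112 + 0.26·(-0.020582) = -1.615463
t=0.520000, p=-1.615463: f=-0.297926 → p ← -1.615463 + 0.26·(-0.297926) = -1.692924
p(0.78) ≈ -1.6929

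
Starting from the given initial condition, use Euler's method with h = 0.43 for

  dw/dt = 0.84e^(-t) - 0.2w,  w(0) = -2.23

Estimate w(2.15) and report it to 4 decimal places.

-0.7077

Euler: w_{n+1} = w_n + h·f(t_n, w_n).
t=0.000000, w=-2.230000: f=1.286000 → w ← -2.230000 + 0.43·1.286000 = -1.677020
t=0.430000, w=-1.677020: f=0.881832 → w ← -1.677020 + 0.43·0.881832 = -1.297832
t=0.860000, w=-1.297832: f=0.615023 → w ← -1.297832 + 0.43·0.615023 = -1.033373
t=1.290000, w=-1.033373: f=0.437902 → w ← -1.033373 + 0.43·0.437902 = -0.845075
t=1.720000, w=-0.845075: f=0.319431 → w ← -0.845075 + 0.43·0.319431 = -0.707720
w(2.15) ≈ -0.7077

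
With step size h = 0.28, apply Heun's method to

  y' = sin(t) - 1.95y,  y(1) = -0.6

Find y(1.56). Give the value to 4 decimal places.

0.0958

Heun: k1 = f(t_n, y_n); k2 = f(t_n + h, y_n + h·k1); y_{n+1} = y_n + (h/2)·(k1 + k2).
t=1.000000, y=-0.600000:
  k1 = f(1.000000, -0.600000) = 2.011471
  k2 = f(1.280000, -0.036788) = 1.029753
  y ← -0.600000 + (0.28/2)·(2.011471 + 1.029753) = -0.174229
t=1.280000, y=-0.174229:
  k1 = f(1.280000, -0.174229) = 1.297762
  k2 = f(1.560000, 0.189145) = 0.631110
  y ← -0.174229 + (0.28/2)·(1.297762 + 0.631110) = 0.095813
y(1.56) ≈ 0.0958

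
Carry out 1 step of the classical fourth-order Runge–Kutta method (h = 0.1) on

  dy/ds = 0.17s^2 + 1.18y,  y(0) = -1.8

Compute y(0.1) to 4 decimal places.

-2.0254

RK4: k1 = f(s_n, y_n); k2 = f(s_n + h/2, y_n + (h/2)·k1); k3 = f(s_n + h/2, y_n + (h/2)·k2); k4 = f(s_n + h, y_n + h·k3); y_{n+1} = y_n + (h/6)·(k1 + 2k2 + 2k3 + k4).
s=0.000000, y=-1.800000:
  k1 = f(0.000000, -1.800000) = -2.124000
  k2 = f(0.050000, -1.906200) = -2.248891
  k3 = f(0.050000, -1.912445) = -2.256260
  k4 = f(0.100000, -2.025626) = -2.388539
  y ← -1.800000 + (0.1/6)·(k1 + 2k2 + 2k3 + k4) = -2.025381
y(0.1) ≈ -2.0254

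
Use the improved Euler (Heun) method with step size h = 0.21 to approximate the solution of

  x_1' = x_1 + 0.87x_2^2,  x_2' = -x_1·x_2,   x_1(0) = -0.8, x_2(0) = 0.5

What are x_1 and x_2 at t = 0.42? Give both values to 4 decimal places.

-1.0556, 0.7361

Heun on (x_1,x_2): k1 = f(t_n, state_n); k2 = f(t_n + h, state_n + h·k1); state_{n+1} = state_n + (h/2)·(k1 + k2).
0.000000: (-0.800000, 0.500000)
  k1 = (-0.582500, 0.400000)
  predictor → (-0.922325, 0.584000)
  k2 = (-0.625606, 0.538638)
  → (-0.926851, 0.598557)
0.210000: (-0.926851, 0.598557)
  k1 = (-0.615156, 0.554773)
  predictor → (-1.056034, 0.715059)
  k2 = (-0.611194, 0.755127)
  → (-1.055618, 0.736096)
(x_1(0.42), x_2(0.42)) ≈ (-1.0556, 0.7361)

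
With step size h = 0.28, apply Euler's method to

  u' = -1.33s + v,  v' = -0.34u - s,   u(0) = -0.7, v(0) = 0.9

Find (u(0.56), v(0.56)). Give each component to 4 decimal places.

-0.2816, 0.9309

Euler on (u,v): u_{n+1} = u_n + h·u', v_{n+1} = v_n + h·v'.
0.000000: (-0.700000, 0.900000); f=(0.900000, 0.238000) → (-0.448000, 0.966640)
0.280000: (-0.448000, 0.966640); f=(0.594240, -0.127680) → (-0.281613, 0.930890)
(u(0.56), v(0.56)) ≈ (-0.2816, 0.9309)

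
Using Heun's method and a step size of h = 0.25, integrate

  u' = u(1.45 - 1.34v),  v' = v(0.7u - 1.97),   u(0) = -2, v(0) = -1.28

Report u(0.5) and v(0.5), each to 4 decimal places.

Heun on (u,v): k1 = f(x_n, state_n); k2 = f(x_n + h, state_n + h·k1); state_{n+1} = state_n + (h/2)·(k1 + k2).
0.000000: (-2.000000, -1.280000)
  k1 = (-6.330400, 4.313600)
  predictor → (-3.582600, -0.201600)
  k2 = (-6.162588, 0.902729)
  → (-3.561623, -0.627959)
0.250000: (-3.561623, -0.627959)
  k1 = (-8.161335, 2.802666)
  predictor → (-5.601957, 0.072708)
  k2 = (-7.577049, -0.428348)
  → (-5.528922, -0.331169)
(u(0.5), v(0.5)) ≈ (-5.5289, -0.3312)

-5.5289, -0.3312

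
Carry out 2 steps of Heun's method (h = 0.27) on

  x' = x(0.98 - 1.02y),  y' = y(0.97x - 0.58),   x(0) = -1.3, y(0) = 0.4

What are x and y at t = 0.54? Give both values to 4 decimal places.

-1.9300, 0.1416

Heun on (x,y): k1 = f(t_n, state_n); k2 = f(t_n + h, state_n + h·k1); state_{n+1} = state_n + (h/2)·(k1 + k2).
0.000000: (-1.300000, 0.400000)
  k1 = (-0.743600, -0.736400)
  predictor → (-1.500772, 0.201172)
  k2 = (-1.162805, -0.409536)
  → (-1.557365, 0.245299)
0.270000: (-1.557365, 0.245299)
  k1 = (-1.136557, -0.512832)
  predictor → (-1.864235, 0.106834)
  k2 = (-1.623804, -0.255153)
  → (-1.930013, 0.141621)
(x(0.54), y(0.54)) ≈ (-1.9300, 0.1416)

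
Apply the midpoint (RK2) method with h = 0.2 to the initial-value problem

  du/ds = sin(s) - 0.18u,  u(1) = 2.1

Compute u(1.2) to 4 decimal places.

Midpoint: k1 = f(s_n, u_n); k2 = f(s_n + h/2, u_n + (h/2)·k1); u_{n+1} = u_n + h·k2.
s=1.000000, u=2.100000:
  k1 = f(1.000000, 2.100000) = 0.463471
  k2 = f(1.100000, 2.146347) = 0.504865
  u ← 2.100000 + 0.2·0.504865 = 2.200973
u(1.2) ≈ 2.2010

2.2010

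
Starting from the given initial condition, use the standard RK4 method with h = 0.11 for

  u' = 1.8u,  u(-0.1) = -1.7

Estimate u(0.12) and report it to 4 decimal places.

RK4: k1 = f(s_n, u_n); k2 = f(s_n + h/2, u_n + (h/2)·k1); k3 = f(s_n + h/2, u_n + (h/2)·k2); k4 = f(s_n + h, u_n + h·k3); u_{n+1} = u_n + (h/6)·(k1 + 2k2 + 2k3 + k4).
s=-0.100000, u=-1.700000:
  k1 = f(-0.100000, -1.700000) = -3.060000
  k2 = f(-0.045000, -1.868300) = -3.362940
  k3 = f(-0.045000, -1.884962) = -3.392931
  k4 = f(0.010000, -2.073222) = -3.731800
  u ← -1.700000 + (0.11/6)·(k1 + 2k2 + 2k3 + k4) = -2.072232
s=0.010000, u=-2.072232:
  k1 = f(0.010000, -2.072232) = -3.730017
  k2 = f(0.065000, -2.277383) = -4.099289
  k3 = f(0.065000, -2.297692) = -4.135846
  k4 = f(0.120000, -2.527175) = -4.548915
  u ← -2.072232 + (0.11/6)·(k1 + 2k2 + 2k3 + k4) = -2.525967
u(0.12) ≈ -2.5260

-2.5260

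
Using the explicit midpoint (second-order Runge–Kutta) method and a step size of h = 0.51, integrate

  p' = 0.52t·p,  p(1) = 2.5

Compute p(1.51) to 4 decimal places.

Midpoint: k1 = f(t_n, p_n); k2 = f(t_n + h/2, p_n + (h/2)·k1); p_{n+1} = p_n + h·k2.
t=1.000000, p=2.500000:
  k1 = f(1.000000, 2.500000) = 1.300000
  k2 = f(1.255000, 2.831500) = 1.847837
  p ← 2.500000 + 0.51·1.847837 = 3.442397
p(1.51) ≈ 3.4424

3.4424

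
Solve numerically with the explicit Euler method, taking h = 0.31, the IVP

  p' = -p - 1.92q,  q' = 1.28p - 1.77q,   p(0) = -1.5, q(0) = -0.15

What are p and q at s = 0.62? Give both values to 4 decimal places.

Euler on (p,q): p_{n+1} = p_n + h·p', q_{n+1} = q_n + h·q'.
0.000000: (-1.500000, -0.150000); f=(1.788000, -1.654500) → (-0.945720, -0.662895)
0.310000: (-0.945720, -0.662895); f=(2.218478, -0.037197) → (-0.257992, -0.674426)
(p(0.62), q(0.62)) ≈ (-0.2580, -0.6744)

-0.2580, -0.6744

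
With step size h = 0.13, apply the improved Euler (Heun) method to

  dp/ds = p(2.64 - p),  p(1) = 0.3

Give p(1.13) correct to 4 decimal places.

Heun: k1 = f(s_n, p_n); k2 = f(s_n + h, p_n + h·k1); p_{n+1} = p_n + (h/2)·(k1 + k2).
s=1.000000, p=0.300000:
  k1 = f(1.000000, 0.300000) = 0.702000
  k2 = f(1.130000, 0.391260) = 0.879842
  p ← 0.300000 + (0.13/2)·(0.702000 + 0.879842) = 0.402820
p(1.13) ≈ 0.4028

0.4028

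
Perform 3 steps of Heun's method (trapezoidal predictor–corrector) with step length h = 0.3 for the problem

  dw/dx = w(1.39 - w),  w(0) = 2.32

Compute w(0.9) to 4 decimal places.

Heun: k1 = f(x_n, w_n); k2 = f(x_n + h, w_n + h·k1); w_{n+1} = w_n + (h/2)·(k1 + k2).
x=0.000000, w=2.320000:
  k1 = f(0.000000, 2.320000) = -2.157600
  k2 = f(0.300000, 1.672720) = -0.472911
  w ← 2.320000 + (0.3/2)·(-2.157600 + (-0.472911)) = 1.925423
x=0.300000, w=1.925423:
  k1 = f(0.300000, 1.925423) = -1.030916
  k2 = f(0.600000, 1.616148) = -0.365489
  w ← 1.925423 + (0.3/2)·(-1.030916 + (-0.365489)) = 1.715962
x=0.600000, w=1.715962:
  k1 = f(0.600000, 1.715962) = -0.559339
  k2 = f(0.900000, 1.548161) = -0.244858
  w ← 1.715962 + (0.3/2)·(-0.559339 + (-0.244858)) = 1.595333
w(0.9) ≈ 1.5953

1.5953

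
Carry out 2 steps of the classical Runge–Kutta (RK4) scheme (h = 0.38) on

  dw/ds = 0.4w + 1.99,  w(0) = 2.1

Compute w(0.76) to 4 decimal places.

RK4: k1 = f(s_n, w_n); k2 = f(s_n + h/2, w_n + (h/2)·k1); k3 = f(s_n + h/2, w_n + (h/2)·k2); k4 = f(s_n + h, w_n + h·k3); w_{n+1} = w_n + (h/6)·(k1 + 2k2 + 2k3 + k4).
s=0.000000, w=2.100000:
  k1 = f(0.000000, 2.100000) = 2.830000
  k2 = f(0.190000, 2.637700) = 3.045080
  k3 = f(0.190000, 2.678565) = 3.061426
  k4 = f(0.380000, 3.263342) = 3.295337
  w ← 2.100000 + (0.38/6)·(k1 + 2k2 + 2k3 + k4) = 3.261429
s=0.380000, w=3.261429:
  k1 = f(0.380000, 3.261429) = 3.294572
  k2 = f(0.570000, 3.887397) = 3.544959
  k3 = f(0.570000, 3.934971) = 3.563988
  k4 = f(0.760000, 4.615744) = 3.836298
  w ← 3.261429 + (0.38/6)·(k1 + 2k2 + 2k3 + k4) = 4.613517
w(0.76) ≈ 4.6135

4.6135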